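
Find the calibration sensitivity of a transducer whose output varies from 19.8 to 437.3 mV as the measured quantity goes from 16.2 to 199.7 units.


Sensitivity = (y2 - y1) / (x2 - x1).
S = (437.3 - 19.8) / (199.7 - 16.2)
S = 417.5 / 183.5
S = 2.2752 mV/unit

2.2752 mV/unit


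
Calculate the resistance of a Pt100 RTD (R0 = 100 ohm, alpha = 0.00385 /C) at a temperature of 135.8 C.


The RTD equation: Rt = R0 * (1 + alpha * T).
Rt = 100 * (1 + 0.00385 * 135.8)
Rt = 100 * (1 + 0.52283)
Rt = 100 * 1.52283
Rt = 152.283 ohm

152.283 ohm


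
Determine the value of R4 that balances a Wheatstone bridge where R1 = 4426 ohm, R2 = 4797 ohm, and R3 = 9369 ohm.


At balance: R1*R4 = R2*R3, so R4 = R2*R3/R1.
R4 = 4797 * 9369 / 4426
R4 = 44943093 / 4426
R4 = 10154.34 ohm

10154.34 ohm


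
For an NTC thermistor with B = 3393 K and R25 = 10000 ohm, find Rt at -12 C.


NTC thermistor equation: Rt = R25 * exp(B * (1/T - 1/T25)).
T in Kelvin: 261.15 K, T25 = 298.15 K
1/T - 1/T25 = 1/261.15 - 1/298.15 = 0.0004752
B * (1/T - 1/T25) = 3393 * 0.0004752 = 1.6124
Rt = 10000 * exp(1.6124) = 50146.1 ohm

50146.1 ohm


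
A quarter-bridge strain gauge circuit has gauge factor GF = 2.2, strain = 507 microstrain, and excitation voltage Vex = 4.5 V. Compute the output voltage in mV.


Quarter bridge output: Vout = (GF * epsilon * Vex) / 4.
Vout = (2.2 * 507e-6 * 4.5) / 4
Vout = 0.0050193 / 4 V
Vout = 0.00125483 V = 1.2548 mV

1.2548 mV


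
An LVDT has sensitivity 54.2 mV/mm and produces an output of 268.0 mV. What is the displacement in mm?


Displacement = Vout / sensitivity.
d = 268.0 / 54.2
d = 4.945 mm

4.945 mm


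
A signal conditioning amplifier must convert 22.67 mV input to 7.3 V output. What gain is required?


Gain = Vout / Vin (converting to same units).
G = 7.3 V / 22.67 mV
G = 7300.0 mV / 22.67 mV
G = 322.01

322.01


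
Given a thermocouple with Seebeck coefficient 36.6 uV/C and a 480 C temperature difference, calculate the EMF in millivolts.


The thermocouple output V = sensitivity * dT.
V = 36.6 uV/C * 480 C
V = 17568.0 uV
V = 17.568 mV

17.568 mV


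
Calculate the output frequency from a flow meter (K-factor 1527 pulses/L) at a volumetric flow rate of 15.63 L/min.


Frequency = K * Q / 60 (converting L/min to L/s).
f = 1527 * 15.63 / 60
f = 23867.01 / 60
f = 397.78 Hz

397.78 Hz


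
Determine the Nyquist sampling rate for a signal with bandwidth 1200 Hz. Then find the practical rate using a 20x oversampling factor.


By Nyquist theorem, fs_min = 2 * fmax.
fs_min = 2 * 1200 = 2400 Hz
Practical rate = 20 * fs_min = 20 * 2400 = 48000 Hz

fs_min = 2400 Hz, fs_practical = 48000 Hz


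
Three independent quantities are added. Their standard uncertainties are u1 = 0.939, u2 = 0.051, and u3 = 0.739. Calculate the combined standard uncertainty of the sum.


For a sum of independent quantities, uc = sqrt(u1^2 + u2^2 + u3^2).
uc = sqrt(0.939^2 + 0.051^2 + 0.739^2)
uc = sqrt(0.881721 + 0.002601 + 0.546121)
uc = 1.196

1.196


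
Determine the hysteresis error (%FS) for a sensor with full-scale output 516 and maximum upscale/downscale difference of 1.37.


Hysteresis = (max difference / full scale) * 100%.
H = (1.37 / 516) * 100
H = 0.266 %FS

0.266 %FS


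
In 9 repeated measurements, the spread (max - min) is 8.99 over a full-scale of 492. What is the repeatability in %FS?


Repeatability = (spread / full scale) * 100%.
R = (8.99 / 492) * 100
R = 1.827 %FS

1.827 %FS


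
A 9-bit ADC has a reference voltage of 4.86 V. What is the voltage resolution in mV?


The resolution (LSB) of an ADC is Vref / 2^n.
LSB = 4.86 / 2^9
LSB = 4.86 / 512
LSB = 0.00949219 V = 9.4921875 mV

9.4921875 mV


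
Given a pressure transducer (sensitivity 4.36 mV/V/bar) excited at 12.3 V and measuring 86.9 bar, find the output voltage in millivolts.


Output = sensitivity * Vex * P.
Vout = 4.36 * 12.3 * 86.9
Vout = 53.628 * 86.9
Vout = 4660.27 mV

4660.27 mV


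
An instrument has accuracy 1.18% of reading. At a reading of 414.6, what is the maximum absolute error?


Absolute error = (accuracy% / 100) * reading.
Error = (1.18 / 100) * 414.6
Error = 0.0118 * 414.6
Error = 4.8923

4.8923


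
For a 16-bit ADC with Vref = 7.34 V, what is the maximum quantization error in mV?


The maximum quantization error is +/- LSB/2.
LSB = Vref / 2^n = 7.34 / 65536 = 0.000112 V
Max error = LSB / 2 = 0.000112 / 2 = 5.6e-05 V
Max error = 0.056 mV

0.056 mV


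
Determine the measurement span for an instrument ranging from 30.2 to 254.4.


Span = upper range - lower range.
Span = 254.4 - (30.2)
Span = 224.2

224.2


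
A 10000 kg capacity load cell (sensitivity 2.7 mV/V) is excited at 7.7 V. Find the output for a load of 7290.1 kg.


Vout = rated_output * Vex * (load / capacity).
Vout = 2.7 * 7.7 * (7290.1 / 10000)
Vout = 2.7 * 7.7 * 0.72901
Vout = 15.156 mV

15.156 mV


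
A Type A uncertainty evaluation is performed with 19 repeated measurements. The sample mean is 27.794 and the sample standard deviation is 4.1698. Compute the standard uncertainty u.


The standard uncertainty for Type A evaluation is u = s / sqrt(n).
u = 4.1698 / sqrt(19)
u = 4.1698 / 4.3589
u = 0.9566

0.9566


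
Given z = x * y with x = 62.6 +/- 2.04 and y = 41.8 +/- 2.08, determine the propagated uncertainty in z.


For a product z = x*y, the relative uncertainty is:
uz/z = sqrt((ux/x)^2 + (uy/y)^2)
Relative uncertainties: ux/x = 2.04/62.6 = 0.032588
uy/y = 2.08/41.8 = 0.049761
z = 62.6 * 41.8 = 2616.7
uz = 2616.7 * sqrt(0.032588^2 + 0.049761^2) = 155.645

155.645


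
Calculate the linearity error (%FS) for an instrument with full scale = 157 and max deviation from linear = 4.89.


Linearity error = (max deviation / full scale) * 100%.
Linearity = (4.89 / 157) * 100
Linearity = 3.115 %FS

3.115 %FS


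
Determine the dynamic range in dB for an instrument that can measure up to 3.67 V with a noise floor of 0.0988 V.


Dynamic range = 20 * log10(Vmax / Vnoise).
DR = 20 * log10(3.67 / 0.0988)
DR = 20 * log10(37.15)
DR = 31.4 dB

31.4 dB


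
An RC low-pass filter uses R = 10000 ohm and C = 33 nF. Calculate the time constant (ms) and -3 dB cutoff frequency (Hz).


Time constant: tau = R * C.
tau = 10000 * 3.30e-08 = 0.00033 s
tau = 0.33 ms
Cutoff frequency: fc = 1 / (2*pi*R*C).
fc = 1 / (2*pi*0.00033) = 482.29 Hz

tau = 0.33 ms, fc = 482.29 Hz


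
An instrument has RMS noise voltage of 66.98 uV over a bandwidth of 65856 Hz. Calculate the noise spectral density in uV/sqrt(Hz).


Noise spectral density = Vrms / sqrt(BW).
NSD = 66.98 / sqrt(65856)
NSD = 66.98 / 256.6242
NSD = 0.261 uV/sqrt(Hz)

0.261 uV/sqrt(Hz)


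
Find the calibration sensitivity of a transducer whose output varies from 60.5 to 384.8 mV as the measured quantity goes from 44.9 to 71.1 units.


Sensitivity = (y2 - y1) / (x2 - x1).
S = (384.8 - 60.5) / (71.1 - 44.9)
S = 324.3 / 26.2
S = 12.3779 mV/unit

12.3779 mV/unit


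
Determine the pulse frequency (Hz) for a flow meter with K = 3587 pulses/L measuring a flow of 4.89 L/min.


Frequency = K * Q / 60 (converting L/min to L/s).
f = 3587 * 4.89 / 60
f = 17540.43 / 60
f = 292.34 Hz

292.34 Hz


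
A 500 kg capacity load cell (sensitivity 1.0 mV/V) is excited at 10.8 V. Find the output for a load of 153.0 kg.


Vout = rated_output * Vex * (load / capacity).
Vout = 1.0 * 10.8 * (153.0 / 500)
Vout = 1.0 * 10.8 * 0.306
Vout = 3.305 mV

3.305 mV


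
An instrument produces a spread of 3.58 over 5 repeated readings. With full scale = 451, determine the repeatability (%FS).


Repeatability = (spread / full scale) * 100%.
R = (3.58 / 451) * 100
R = 0.794 %FS

0.794 %FS


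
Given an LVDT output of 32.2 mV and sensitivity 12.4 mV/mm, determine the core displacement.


Displacement = Vout / sensitivity.
d = 32.2 / 12.4
d = 2.597 mm

2.597 mm


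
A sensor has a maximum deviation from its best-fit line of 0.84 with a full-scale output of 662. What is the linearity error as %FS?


Linearity error = (max deviation / full scale) * 100%.
Linearity = (0.84 / 662) * 100
Linearity = 0.127 %FS

0.127 %FS


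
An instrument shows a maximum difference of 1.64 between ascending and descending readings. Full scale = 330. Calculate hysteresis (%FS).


Hysteresis = (max difference / full scale) * 100%.
H = (1.64 / 330) * 100
H = 0.497 %FS

0.497 %FS


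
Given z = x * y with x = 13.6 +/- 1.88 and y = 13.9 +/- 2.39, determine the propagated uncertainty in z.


For a product z = x*y, the relative uncertainty is:
uz/z = sqrt((ux/x)^2 + (uy/y)^2)
Relative uncertainties: ux/x = 1.88/13.6 = 0.138235
uy/y = 2.39/13.9 = 0.171942
z = 13.6 * 13.9 = 189.0
uz = 189.0 * sqrt(0.138235^2 + 0.171942^2) = 41.706

41.706


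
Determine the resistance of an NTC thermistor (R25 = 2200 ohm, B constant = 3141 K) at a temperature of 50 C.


NTC thermistor equation: Rt = R25 * exp(B * (1/T - 1/T25)).
T in Kelvin: 323.15 K, T25 = 298.15 K
1/T - 1/T25 = 1/323.15 - 1/298.15 = -0.00025948
B * (1/T - 1/T25) = 3141 * -0.00025948 = -0.815
Rt = 2200 * exp(-0.815) = 973.8 ohm

973.8 ohm


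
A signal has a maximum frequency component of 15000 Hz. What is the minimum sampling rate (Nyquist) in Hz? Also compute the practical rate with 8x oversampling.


By Nyquist theorem, fs_min = 2 * fmax.
fs_min = 2 * 15000 = 30000 Hz
Practical rate = 8 * fs_min = 8 * 30000 = 240000 Hz

fs_min = 30000 Hz, fs_practical = 240000 Hz


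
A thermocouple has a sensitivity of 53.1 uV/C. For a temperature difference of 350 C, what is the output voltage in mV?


The thermocouple output V = sensitivity * dT.
V = 53.1 uV/C * 350 C
V = 18585.0 uV
V = 18.585 mV

18.585 mV


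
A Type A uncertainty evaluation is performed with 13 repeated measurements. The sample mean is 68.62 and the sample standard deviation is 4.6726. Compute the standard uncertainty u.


The standard uncertainty for Type A evaluation is u = s / sqrt(n).
u = 4.6726 / sqrt(13)
u = 4.6726 / 3.6056
u = 1.2959

1.2959


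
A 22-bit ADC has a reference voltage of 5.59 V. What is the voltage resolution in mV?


The resolution (LSB) of an ADC is Vref / 2^n.
LSB = 5.59 / 2^22
LSB = 5.59 / 4194304
LSB = 1.33e-06 V = 0.00133276 mV

0.00133276 mV


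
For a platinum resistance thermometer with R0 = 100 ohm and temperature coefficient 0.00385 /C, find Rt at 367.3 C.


The RTD equation: Rt = R0 * (1 + alpha * T).
Rt = 100 * (1 + 0.00385 * 367.3)
Rt = 100 * (1 + 1.414105)
Rt = 100 * 2.414105
Rt = 241.411 ohm

241.411 ohm


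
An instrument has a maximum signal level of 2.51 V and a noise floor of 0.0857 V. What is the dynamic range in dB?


Dynamic range = 20 * log10(Vmax / Vnoise).
DR = 20 * log10(2.51 / 0.0857)
DR = 20 * log10(29.29)
DR = 29.33 dB

29.33 dB


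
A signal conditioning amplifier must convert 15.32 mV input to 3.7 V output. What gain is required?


Gain = Vout / Vin (converting to same units).
G = 3.7 V / 15.32 mV
G = 3700.0 mV / 15.32 mV
G = 241.51

241.51


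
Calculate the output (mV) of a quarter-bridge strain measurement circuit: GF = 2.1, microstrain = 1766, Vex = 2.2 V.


Quarter bridge output: Vout = (GF * epsilon * Vex) / 4.
Vout = (2.1 * 1766e-6 * 2.2) / 4
Vout = 0.00815892 / 4 V
Vout = 0.00203973 V = 2.0397 mV

2.0397 mV


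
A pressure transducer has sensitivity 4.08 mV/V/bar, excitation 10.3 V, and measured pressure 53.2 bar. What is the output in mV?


Output = sensitivity * Vex * P.
Vout = 4.08 * 10.3 * 53.2
Vout = 42.024 * 53.2
Vout = 2235.68 mV

2235.68 mV


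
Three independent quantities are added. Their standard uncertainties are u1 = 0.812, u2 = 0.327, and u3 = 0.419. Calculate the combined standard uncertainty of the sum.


For a sum of independent quantities, uc = sqrt(u1^2 + u2^2 + u3^2).
uc = sqrt(0.812^2 + 0.327^2 + 0.419^2)
uc = sqrt(0.659344 + 0.106929 + 0.175561)
uc = 0.9705

0.9705


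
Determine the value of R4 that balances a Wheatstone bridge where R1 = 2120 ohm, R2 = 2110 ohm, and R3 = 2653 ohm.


At balance: R1*R4 = R2*R3, so R4 = R2*R3/R1.
R4 = 2110 * 2653 / 2120
R4 = 5597830 / 2120
R4 = 2640.49 ohm

2640.49 ohm


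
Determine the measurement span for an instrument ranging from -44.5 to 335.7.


Span = upper range - lower range.
Span = 335.7 - (-44.5)
Span = 380.2

380.2


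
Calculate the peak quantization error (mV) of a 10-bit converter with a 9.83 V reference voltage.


The maximum quantization error is +/- LSB/2.
LSB = Vref / 2^n = 9.83 / 1024 = 0.00959961 V
Max error = LSB / 2 = 0.00959961 / 2 = 0.0047998 V
Max error = 4.7998 mV

4.7998 mV


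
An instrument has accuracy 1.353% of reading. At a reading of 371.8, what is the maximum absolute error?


Absolute error = (accuracy% / 100) * reading.
Error = (1.353 / 100) * 371.8
Error = 0.01353 * 371.8
Error = 5.0305

5.0305


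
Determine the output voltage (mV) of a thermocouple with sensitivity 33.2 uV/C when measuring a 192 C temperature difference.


The thermocouple output V = sensitivity * dT.
V = 33.2 uV/C * 192 C
V = 6374.4 uV
V = 6.374 mV

6.374 mV


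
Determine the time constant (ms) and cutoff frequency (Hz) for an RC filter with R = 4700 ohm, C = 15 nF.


Time constant: tau = R * C.
tau = 4700 * 1.50e-08 = 7.05e-05 s
tau = 0.0705 ms
Cutoff frequency: fc = 1 / (2*pi*R*C).
fc = 1 / (2*pi*7.05e-05) = 2257.52 Hz

tau = 0.0705 ms, fc = 2257.52 Hz


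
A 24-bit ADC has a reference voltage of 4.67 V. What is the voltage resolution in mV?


The resolution (LSB) of an ADC is Vref / 2^n.
LSB = 4.67 / 2^24
LSB = 4.67 / 16777216
LSB = 2.8e-07 V = 0.00027835 mV

0.00027835 mV


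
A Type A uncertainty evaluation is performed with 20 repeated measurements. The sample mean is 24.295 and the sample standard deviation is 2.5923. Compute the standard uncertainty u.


The standard uncertainty for Type A evaluation is u = s / sqrt(n).
u = 2.5923 / sqrt(20)
u = 2.5923 / 4.4721
u = 0.5797

0.5797


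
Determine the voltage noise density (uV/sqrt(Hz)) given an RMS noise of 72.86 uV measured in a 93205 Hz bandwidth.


Noise spectral density = Vrms / sqrt(BW).
NSD = 72.86 / sqrt(93205)
NSD = 72.86 / 305.2949
NSD = 0.2387 uV/sqrt(Hz)

0.2387 uV/sqrt(Hz)


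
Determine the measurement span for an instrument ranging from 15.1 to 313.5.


Span = upper range - lower range.
Span = 313.5 - (15.1)
Span = 298.4

298.4


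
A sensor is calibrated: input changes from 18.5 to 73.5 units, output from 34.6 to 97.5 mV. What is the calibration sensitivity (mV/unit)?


Sensitivity = (y2 - y1) / (x2 - x1).
S = (97.5 - 34.6) / (73.5 - 18.5)
S = 62.9 / 55.0
S = 1.1436 mV/unit

1.1436 mV/unit


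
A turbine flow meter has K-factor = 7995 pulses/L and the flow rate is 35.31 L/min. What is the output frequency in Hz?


Frequency = K * Q / 60 (converting L/min to L/s).
f = 7995 * 35.31 / 60
f = 282303.45 / 60
f = 4705.06 Hz

4705.06 Hz


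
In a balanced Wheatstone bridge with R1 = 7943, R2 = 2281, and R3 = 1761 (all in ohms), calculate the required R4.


At balance: R1*R4 = R2*R3, so R4 = R2*R3/R1.
R4 = 2281 * 1761 / 7943
R4 = 4016841 / 7943
R4 = 505.71 ohm

505.71 ohm


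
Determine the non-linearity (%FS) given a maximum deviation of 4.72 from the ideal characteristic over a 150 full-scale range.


Linearity error = (max deviation / full scale) * 100%.
Linearity = (4.72 / 150) * 100
Linearity = 3.147 %FS

3.147 %FS


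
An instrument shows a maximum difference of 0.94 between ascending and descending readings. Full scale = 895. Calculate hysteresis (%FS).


Hysteresis = (max difference / full scale) * 100%.
H = (0.94 / 895) * 100
H = 0.105 %FS

0.105 %FS


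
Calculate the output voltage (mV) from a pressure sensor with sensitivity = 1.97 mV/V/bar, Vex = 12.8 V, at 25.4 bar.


Output = sensitivity * Vex * P.
Vout = 1.97 * 12.8 * 25.4
Vout = 25.216 * 25.4
Vout = 640.49 mV

640.49 mV


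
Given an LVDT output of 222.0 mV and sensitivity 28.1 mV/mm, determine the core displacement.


Displacement = Vout / sensitivity.
d = 222.0 / 28.1
d = 7.9 mm

7.9 mm


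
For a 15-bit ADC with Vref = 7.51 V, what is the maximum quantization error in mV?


The maximum quantization error is +/- LSB/2.
LSB = Vref / 2^n = 7.51 / 32768 = 0.00022919 V
Max error = LSB / 2 = 0.00022919 / 2 = 0.00011459 V
Max error = 0.1146 mV

0.1146 mV


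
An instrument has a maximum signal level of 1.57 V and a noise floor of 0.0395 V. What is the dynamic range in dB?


Dynamic range = 20 * log10(Vmax / Vnoise).
DR = 20 * log10(1.57 / 0.0395)
DR = 20 * log10(39.75)
DR = 31.99 dB

31.99 dB


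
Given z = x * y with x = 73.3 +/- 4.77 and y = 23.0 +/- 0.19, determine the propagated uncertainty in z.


For a product z = x*y, the relative uncertainty is:
uz/z = sqrt((ux/x)^2 + (uy/y)^2)
Relative uncertainties: ux/x = 4.77/73.3 = 0.065075
uy/y = 0.19/23.0 = 0.008261
z = 73.3 * 23.0 = 1685.9
uz = 1685.9 * sqrt(0.065075^2 + 0.008261^2) = 110.59

110.59


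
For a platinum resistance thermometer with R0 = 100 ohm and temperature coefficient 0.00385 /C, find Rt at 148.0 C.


The RTD equation: Rt = R0 * (1 + alpha * T).
Rt = 100 * (1 + 0.00385 * 148.0)
Rt = 100 * (1 + 0.5698)
Rt = 100 * 1.5698
Rt = 156.98 ohm

156.98 ohm


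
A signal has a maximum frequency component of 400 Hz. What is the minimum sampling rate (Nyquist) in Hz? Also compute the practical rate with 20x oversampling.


By Nyquist theorem, fs_min = 2 * fmax.
fs_min = 2 * 400 = 800 Hz
Practical rate = 20 * fs_min = 20 * 800 = 16000 Hz

fs_min = 800 Hz, fs_practical = 16000 Hz


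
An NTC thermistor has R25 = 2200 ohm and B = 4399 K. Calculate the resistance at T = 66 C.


NTC thermistor equation: Rt = R25 * exp(B * (1/T - 1/T25)).
T in Kelvin: 339.15 K, T25 = 298.15 K
1/T - 1/T25 = 1/339.15 - 1/298.15 = -0.00040547
B * (1/T - 1/T25) = 4399 * -0.00040547 = -1.7837
Rt = 2200 * exp(-1.7837) = 369.6 ohm

369.6 ohm


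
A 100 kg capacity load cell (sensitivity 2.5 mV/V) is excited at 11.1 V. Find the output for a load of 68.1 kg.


Vout = rated_output * Vex * (load / capacity).
Vout = 2.5 * 11.1 * (68.1 / 100)
Vout = 2.5 * 11.1 * 0.681
Vout = 18.898 mV

18.898 mV


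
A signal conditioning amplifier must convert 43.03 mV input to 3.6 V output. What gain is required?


Gain = Vout / Vin (converting to same units).
G = 3.6 V / 43.03 mV
G = 3600.0 mV / 43.03 mV
G = 83.66

83.66


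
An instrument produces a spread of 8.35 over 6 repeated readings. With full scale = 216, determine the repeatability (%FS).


Repeatability = (spread / full scale) * 100%.
R = (8.35 / 216) * 100
R = 3.866 %FS

3.866 %FS


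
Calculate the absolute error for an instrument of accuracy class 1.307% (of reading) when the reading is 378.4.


Absolute error = (accuracy% / 100) * reading.
Error = (1.307 / 100) * 378.4
Error = 0.01307 * 378.4
Error = 4.9457

4.9457


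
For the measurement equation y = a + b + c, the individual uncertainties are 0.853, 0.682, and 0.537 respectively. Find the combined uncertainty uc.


For a sum of independent quantities, uc = sqrt(u1^2 + u2^2 + u3^2).
uc = sqrt(0.853^2 + 0.682^2 + 0.537^2)
uc = sqrt(0.727609 + 0.465124 + 0.288369)
uc = 1.217

1.217


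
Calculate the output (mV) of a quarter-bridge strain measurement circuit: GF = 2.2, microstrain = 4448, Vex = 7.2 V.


Quarter bridge output: Vout = (GF * epsilon * Vex) / 4.
Vout = (2.2 * 4448e-6 * 7.2) / 4
Vout = 0.07045632 / 4 V
Vout = 0.01761408 V = 17.6141 mV

17.6141 mV


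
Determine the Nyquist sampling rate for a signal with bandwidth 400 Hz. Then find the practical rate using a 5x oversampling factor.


By Nyquist theorem, fs_min = 2 * fmax.
fs_min = 2 * 400 = 800 Hz
Practical rate = 5 * fs_min = 5 * 800 = 4000 Hz

fs_min = 800 Hz, fs_practical = 4000 Hz


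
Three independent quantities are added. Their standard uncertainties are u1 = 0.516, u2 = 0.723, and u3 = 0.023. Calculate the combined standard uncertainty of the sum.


For a sum of independent quantities, uc = sqrt(u1^2 + u2^2 + u3^2).
uc = sqrt(0.516^2 + 0.723^2 + 0.023^2)
uc = sqrt(0.266256 + 0.522729 + 0.000529)
uc = 0.8885

0.8885


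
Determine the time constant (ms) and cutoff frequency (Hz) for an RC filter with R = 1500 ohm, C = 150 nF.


Time constant: tau = R * C.
tau = 1500 * 1.50e-07 = 0.000225 s
tau = 0.225 ms
Cutoff frequency: fc = 1 / (2*pi*R*C).
fc = 1 / (2*pi*0.000225) = 707.36 Hz

tau = 0.225 ms, fc = 707.36 Hz


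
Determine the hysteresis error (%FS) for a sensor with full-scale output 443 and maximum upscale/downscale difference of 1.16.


Hysteresis = (max difference / full scale) * 100%.
H = (1.16 / 443) * 100
H = 0.262 %FS

0.262 %FS


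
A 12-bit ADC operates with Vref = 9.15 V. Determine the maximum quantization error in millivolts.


The maximum quantization error is +/- LSB/2.
LSB = Vref / 2^n = 9.15 / 4096 = 0.00223389 V
Max error = LSB / 2 = 0.00223389 / 2 = 0.00111694 V
Max error = 1.1169 mV

1.1169 mV


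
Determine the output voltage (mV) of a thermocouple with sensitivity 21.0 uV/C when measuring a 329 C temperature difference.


The thermocouple output V = sensitivity * dT.
V = 21.0 uV/C * 329 C
V = 6909.0 uV
V = 6.909 mV

6.909 mV


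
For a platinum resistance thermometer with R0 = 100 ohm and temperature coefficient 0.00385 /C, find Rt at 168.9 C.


The RTD equation: Rt = R0 * (1 + alpha * T).
Rt = 100 * (1 + 0.00385 * 168.9)
Rt = 100 * (1 + 0.650265)
Rt = 100 * 1.650265
Rt = 165.026 ohm

165.026 ohm


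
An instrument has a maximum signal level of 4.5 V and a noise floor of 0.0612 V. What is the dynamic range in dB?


Dynamic range = 20 * log10(Vmax / Vnoise).
DR = 20 * log10(4.5 / 0.0612)
DR = 20 * log10(73.53)
DR = 37.33 dB

37.33 dB


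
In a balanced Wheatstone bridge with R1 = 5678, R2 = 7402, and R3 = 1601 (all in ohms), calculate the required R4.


At balance: R1*R4 = R2*R3, so R4 = R2*R3/R1.
R4 = 7402 * 1601 / 5678
R4 = 11850602 / 5678
R4 = 2087.11 ohm

2087.11 ohm


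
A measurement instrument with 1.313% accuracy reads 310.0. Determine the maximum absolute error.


Absolute error = (accuracy% / 100) * reading.
Error = (1.313 / 100) * 310.0
Error = 0.01313 * 310.0
Error = 4.0703

4.0703


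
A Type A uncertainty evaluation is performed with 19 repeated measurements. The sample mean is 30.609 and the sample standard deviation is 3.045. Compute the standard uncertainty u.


The standard uncertainty for Type A evaluation is u = s / sqrt(n).
u = 3.045 / sqrt(19)
u = 3.045 / 4.3589
u = 0.6986

0.6986


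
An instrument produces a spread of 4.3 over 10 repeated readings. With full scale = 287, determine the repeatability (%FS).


Repeatability = (spread / full scale) * 100%.
R = (4.3 / 287) * 100
R = 1.498 %FS

1.498 %FS


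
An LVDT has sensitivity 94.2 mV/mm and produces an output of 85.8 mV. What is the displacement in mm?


Displacement = Vout / sensitivity.
d = 85.8 / 94.2
d = 0.911 mm

0.911 mm


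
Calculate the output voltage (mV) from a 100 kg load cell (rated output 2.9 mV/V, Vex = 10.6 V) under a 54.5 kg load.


Vout = rated_output * Vex * (load / capacity).
Vout = 2.9 * 10.6 * (54.5 / 100)
Vout = 2.9 * 10.6 * 0.545
Vout = 16.753 mV

16.753 mV


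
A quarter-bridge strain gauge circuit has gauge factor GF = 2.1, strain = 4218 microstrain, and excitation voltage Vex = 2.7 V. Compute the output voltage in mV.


Quarter bridge output: Vout = (GF * epsilon * Vex) / 4.
Vout = (2.1 * 4218e-6 * 2.7) / 4
Vout = 0.02391606 / 4 V
Vout = 0.00597902 V = 5.979 mV

5.979 mV


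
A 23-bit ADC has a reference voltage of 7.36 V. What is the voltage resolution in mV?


The resolution (LSB) of an ADC is Vref / 2^n.
LSB = 7.36 / 2^23
LSB = 7.36 / 8388608
LSB = 8.8e-07 V = 0.00087738 mV

0.00087738 mV


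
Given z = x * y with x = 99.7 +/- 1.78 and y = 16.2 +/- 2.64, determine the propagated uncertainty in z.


For a product z = x*y, the relative uncertainty is:
uz/z = sqrt((ux/x)^2 + (uy/y)^2)
Relative uncertainties: ux/x = 1.78/99.7 = 0.017854
uy/y = 2.64/16.2 = 0.162963
z = 99.7 * 16.2 = 1615.1
uz = 1615.1 * sqrt(0.017854^2 + 0.162963^2) = 264.783

264.783


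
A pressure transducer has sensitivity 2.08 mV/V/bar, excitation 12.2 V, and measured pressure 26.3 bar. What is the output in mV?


Output = sensitivity * Vex * P.
Vout = 2.08 * 12.2 * 26.3
Vout = 25.376 * 26.3
Vout = 667.39 mV

667.39 mV


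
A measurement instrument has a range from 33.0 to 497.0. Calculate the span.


Span = upper range - lower range.
Span = 497.0 - (33.0)
Span = 464.0

464.0


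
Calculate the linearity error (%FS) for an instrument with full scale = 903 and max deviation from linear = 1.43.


Linearity error = (max deviation / full scale) * 100%.
Linearity = (1.43 / 903) * 100
Linearity = 0.158 %FS

0.158 %FS


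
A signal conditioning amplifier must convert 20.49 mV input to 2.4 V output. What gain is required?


Gain = Vout / Vin (converting to same units).
G = 2.4 V / 20.49 mV
G = 2400.0 mV / 20.49 mV
G = 117.13

117.13


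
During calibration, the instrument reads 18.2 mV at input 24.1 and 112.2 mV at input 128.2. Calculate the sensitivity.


Sensitivity = (y2 - y1) / (x2 - x1).
S = (112.2 - 18.2) / (128.2 - 24.1)
S = 94.0 / 104.1
S = 0.903 mV/unit

0.903 mV/unit


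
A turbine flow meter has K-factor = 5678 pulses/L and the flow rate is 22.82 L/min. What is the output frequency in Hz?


Frequency = K * Q / 60 (converting L/min to L/s).
f = 5678 * 22.82 / 60
f = 129571.96 / 60
f = 2159.53 Hz

2159.53 Hz


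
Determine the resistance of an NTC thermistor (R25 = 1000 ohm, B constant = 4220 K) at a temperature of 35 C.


NTC thermistor equation: Rt = R25 * exp(B * (1/T - 1/T25)).
T in Kelvin: 308.15 K, T25 = 298.15 K
1/T - 1/T25 = 1/308.15 - 1/298.15 = -0.00010884
B * (1/T - 1/T25) = 4220 * -0.00010884 = -0.4593
Rt = 1000 * exp(-0.4593) = 631.7 ohm

631.7 ohm


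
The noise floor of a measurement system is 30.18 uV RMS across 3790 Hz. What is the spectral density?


Noise spectral density = Vrms / sqrt(BW).
NSD = 30.18 / sqrt(3790)
NSD = 30.18 / 61.563
NSD = 0.4902 uV/sqrt(Hz)

0.4902 uV/sqrt(Hz)


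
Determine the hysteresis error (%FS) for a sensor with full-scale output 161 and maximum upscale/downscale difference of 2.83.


Hysteresis = (max difference / full scale) * 100%.
H = (2.83 / 161) * 100
H = 1.758 %FS

1.758 %FS


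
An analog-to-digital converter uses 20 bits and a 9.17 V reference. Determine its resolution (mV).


The resolution (LSB) of an ADC is Vref / 2^n.
LSB = 9.17 / 2^20
LSB = 9.17 / 1048576
LSB = 8.75e-06 V = 0.00874519 mV

0.00874519 mV


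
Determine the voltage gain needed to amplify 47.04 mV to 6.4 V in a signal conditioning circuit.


Gain = Vout / Vin (converting to same units).
G = 6.4 V / 47.04 mV
G = 6400.0 mV / 47.04 mV
G = 136.05

136.05


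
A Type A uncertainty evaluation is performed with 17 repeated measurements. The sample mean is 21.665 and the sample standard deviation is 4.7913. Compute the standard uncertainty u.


The standard uncertainty for Type A evaluation is u = s / sqrt(n).
u = 4.7913 / sqrt(17)
u = 4.7913 / 4.1231
u = 1.1621

1.1621


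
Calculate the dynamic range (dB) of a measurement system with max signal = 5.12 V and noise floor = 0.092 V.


Dynamic range = 20 * log10(Vmax / Vnoise).
DR = 20 * log10(5.12 / 0.092)
DR = 20 * log10(55.65)
DR = 34.91 dB

34.91 dB


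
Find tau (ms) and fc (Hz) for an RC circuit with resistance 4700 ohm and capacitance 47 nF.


Time constant: tau = R * C.
tau = 4700 * 4.70e-08 = 0.0002209 s
tau = 0.2209 ms
Cutoff frequency: fc = 1 / (2*pi*R*C).
fc = 1 / (2*pi*0.0002209) = 720.48 Hz

tau = 0.2209 ms, fc = 720.48 Hz


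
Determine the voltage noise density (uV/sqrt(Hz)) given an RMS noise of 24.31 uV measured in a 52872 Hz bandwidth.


Noise spectral density = Vrms / sqrt(BW).
NSD = 24.31 / sqrt(52872)
NSD = 24.31 / 229.9391
NSD = 0.1057 uV/sqrt(Hz)

0.1057 uV/sqrt(Hz)


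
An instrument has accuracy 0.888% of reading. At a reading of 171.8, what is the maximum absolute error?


Absolute error = (accuracy% / 100) * reading.
Error = (0.888 / 100) * 171.8
Error = 0.00888 * 171.8
Error = 1.5256

1.5256


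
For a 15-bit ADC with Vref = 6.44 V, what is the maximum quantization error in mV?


The maximum quantization error is +/- LSB/2.
LSB = Vref / 2^n = 6.44 / 32768 = 0.00019653 V
Max error = LSB / 2 = 0.00019653 / 2 = 9.827e-05 V
Max error = 0.0983 mV

0.0983 mV


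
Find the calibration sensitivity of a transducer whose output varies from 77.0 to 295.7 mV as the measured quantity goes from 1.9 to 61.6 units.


Sensitivity = (y2 - y1) / (x2 - x1).
S = (295.7 - 77.0) / (61.6 - 1.9)
S = 218.7 / 59.7
S = 3.6633 mV/unit

3.6633 mV/unit


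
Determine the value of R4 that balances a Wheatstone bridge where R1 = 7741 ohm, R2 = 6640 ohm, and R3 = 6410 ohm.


At balance: R1*R4 = R2*R3, so R4 = R2*R3/R1.
R4 = 6640 * 6410 / 7741
R4 = 42562400 / 7741
R4 = 5498.31 ohm

5498.31 ohm


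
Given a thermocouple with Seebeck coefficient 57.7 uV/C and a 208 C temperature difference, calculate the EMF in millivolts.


The thermocouple output V = sensitivity * dT.
V = 57.7 uV/C * 208 C
V = 12001.6 uV
V = 12.002 mV

12.002 mV


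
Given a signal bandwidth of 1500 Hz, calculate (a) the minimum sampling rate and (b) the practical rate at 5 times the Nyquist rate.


By Nyquist theorem, fs_min = 2 * fmax.
fs_min = 2 * 1500 = 3000 Hz
Practical rate = 5 * fs_min = 5 * 3000 = 15000 Hz

fs_min = 3000 Hz, fs_practical = 15000 Hz


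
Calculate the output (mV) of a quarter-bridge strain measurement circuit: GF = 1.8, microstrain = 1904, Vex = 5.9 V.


Quarter bridge output: Vout = (GF * epsilon * Vex) / 4.
Vout = (1.8 * 1904e-6 * 5.9) / 4
Vout = 0.02022048 / 4 V
Vout = 0.00505512 V = 5.0551 mV

5.0551 mV


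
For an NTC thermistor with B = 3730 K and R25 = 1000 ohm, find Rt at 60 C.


NTC thermistor equation: Rt = R25 * exp(B * (1/T - 1/T25)).
T in Kelvin: 333.15 K, T25 = 298.15 K
1/T - 1/T25 = 1/333.15 - 1/298.15 = -0.00035237
B * (1/T - 1/T25) = 3730 * -0.00035237 = -1.3143
Rt = 1000 * exp(-1.3143) = 268.7 ohm

268.7 ohm


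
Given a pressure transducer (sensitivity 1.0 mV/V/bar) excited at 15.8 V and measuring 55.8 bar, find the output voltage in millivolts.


Output = sensitivity * Vex * P.
Vout = 1.0 * 15.8 * 55.8
Vout = 15.8 * 55.8
Vout = 881.64 mV

881.64 mV


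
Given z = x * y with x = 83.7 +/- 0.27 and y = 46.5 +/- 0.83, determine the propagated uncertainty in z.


For a product z = x*y, the relative uncertainty is:
uz/z = sqrt((ux/x)^2 + (uy/y)^2)
Relative uncertainties: ux/x = 0.27/83.7 = 0.003226
uy/y = 0.83/46.5 = 0.017849
z = 83.7 * 46.5 = 3892.1
uz = 3892.1 * sqrt(0.003226^2 + 0.017849^2) = 70.596

70.596


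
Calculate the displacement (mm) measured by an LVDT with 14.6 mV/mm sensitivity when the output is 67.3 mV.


Displacement = Vout / sensitivity.
d = 67.3 / 14.6
d = 4.61 mm

4.61 mm


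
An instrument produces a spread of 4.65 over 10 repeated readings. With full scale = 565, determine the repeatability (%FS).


Repeatability = (spread / full scale) * 100%.
R = (4.65 / 565) * 100
R = 0.823 %FS

0.823 %FS


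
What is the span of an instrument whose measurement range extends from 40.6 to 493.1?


Span = upper range - lower range.
Span = 493.1 - (40.6)
Span = 452.5

452.5


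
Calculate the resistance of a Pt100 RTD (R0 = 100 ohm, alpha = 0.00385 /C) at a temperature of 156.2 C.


The RTD equation: Rt = R0 * (1 + alpha * T).
Rt = 100 * (1 + 0.00385 * 156.2)
Rt = 100 * (1 + 0.60137)
Rt = 100 * 1.60137
Rt = 160.137 ohm

160.137 ohm


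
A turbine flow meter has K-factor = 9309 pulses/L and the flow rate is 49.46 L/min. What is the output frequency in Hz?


Frequency = K * Q / 60 (converting L/min to L/s).
f = 9309 * 49.46 / 60
f = 460423.14 / 60
f = 7673.72 Hz

7673.72 Hz


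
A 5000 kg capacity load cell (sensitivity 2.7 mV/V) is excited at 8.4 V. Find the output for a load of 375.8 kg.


Vout = rated_output * Vex * (load / capacity).
Vout = 2.7 * 8.4 * (375.8 / 5000)
Vout = 2.7 * 8.4 * 0.07516
Vout = 1.705 mV

1.705 mV


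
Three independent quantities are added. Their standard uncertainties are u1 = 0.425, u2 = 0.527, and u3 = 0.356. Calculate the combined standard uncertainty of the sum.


For a sum of independent quantities, uc = sqrt(u1^2 + u2^2 + u3^2).
uc = sqrt(0.425^2 + 0.527^2 + 0.356^2)
uc = sqrt(0.180625 + 0.277729 + 0.126736)
uc = 0.7649

0.7649


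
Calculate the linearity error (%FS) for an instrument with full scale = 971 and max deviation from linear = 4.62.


Linearity error = (max deviation / full scale) * 100%.
Linearity = (4.62 / 971) * 100
Linearity = 0.476 %FS

0.476 %FS


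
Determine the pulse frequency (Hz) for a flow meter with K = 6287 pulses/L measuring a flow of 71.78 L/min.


Frequency = K * Q / 60 (converting L/min to L/s).
f = 6287 * 71.78 / 60
f = 451280.86 / 60
f = 7521.35 Hz

7521.35 Hz


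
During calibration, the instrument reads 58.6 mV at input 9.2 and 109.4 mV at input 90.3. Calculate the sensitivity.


Sensitivity = (y2 - y1) / (x2 - x1).
S = (109.4 - 58.6) / (90.3 - 9.2)
S = 50.8 / 81.1
S = 0.6264 mV/unit

0.6264 mV/unit


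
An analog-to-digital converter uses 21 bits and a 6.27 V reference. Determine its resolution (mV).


The resolution (LSB) of an ADC is Vref / 2^n.
LSB = 6.27 / 2^21
LSB = 6.27 / 2097152
LSB = 2.99e-06 V = 0.00298977 mV

0.00298977 mV


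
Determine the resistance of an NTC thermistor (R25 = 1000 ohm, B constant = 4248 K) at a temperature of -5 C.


NTC thermistor equation: Rt = R25 * exp(B * (1/T - 1/T25)).
T in Kelvin: 268.15 K, T25 = 298.15 K
1/T - 1/T25 = 1/268.15 - 1/298.15 = 0.00037524
B * (1/T - 1/T25) = 4248 * 0.00037524 = 1.594
Rt = 1000 * exp(1.594) = 4923.5 ohm

4923.5 ohm


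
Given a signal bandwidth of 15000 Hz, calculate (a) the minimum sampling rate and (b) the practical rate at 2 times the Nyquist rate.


By Nyquist theorem, fs_min = 2 * fmax.
fs_min = 2 * 15000 = 30000 Hz
Practical rate = 2 * fs_min = 2 * 30000 = 60000 Hz

fs_min = 30000 Hz, fs_practical = 60000 Hz


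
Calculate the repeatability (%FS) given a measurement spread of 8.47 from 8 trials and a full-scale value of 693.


Repeatability = (spread / full scale) * 100%.
R = (8.47 / 693) * 100
R = 1.222 %FS

1.222 %FS


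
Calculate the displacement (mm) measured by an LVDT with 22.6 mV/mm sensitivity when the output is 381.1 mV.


Displacement = Vout / sensitivity.
d = 381.1 / 22.6
d = 16.863 mm

16.863 mm


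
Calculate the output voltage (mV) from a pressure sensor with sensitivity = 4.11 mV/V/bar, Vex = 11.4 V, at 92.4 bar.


Output = sensitivity * Vex * P.
Vout = 4.11 * 11.4 * 92.4
Vout = 46.854 * 92.4
Vout = 4329.31 mV

4329.31 mV


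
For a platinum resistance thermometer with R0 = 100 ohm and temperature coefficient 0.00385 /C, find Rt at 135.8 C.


The RTD equation: Rt = R0 * (1 + alpha * T).
Rt = 100 * (1 + 0.00385 * 135.8)
Rt = 100 * (1 + 0.52283)
Rt = 100 * 1.52283
Rt = 152.283 ohm

152.283 ohm


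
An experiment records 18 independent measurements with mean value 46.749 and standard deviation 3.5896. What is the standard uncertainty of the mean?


The standard uncertainty for Type A evaluation is u = s / sqrt(n).
u = 3.5896 / sqrt(18)
u = 3.5896 / 4.2426
u = 0.8461

0.8461


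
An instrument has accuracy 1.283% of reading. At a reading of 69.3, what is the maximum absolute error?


Absolute error = (accuracy% / 100) * reading.
Error = (1.283 / 100) * 69.3
Error = 0.01283 * 69.3
Error = 0.8891

0.8891


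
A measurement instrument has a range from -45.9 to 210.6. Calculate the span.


Span = upper range - lower range.
Span = 210.6 - (-45.9)
Span = 256.5

256.5


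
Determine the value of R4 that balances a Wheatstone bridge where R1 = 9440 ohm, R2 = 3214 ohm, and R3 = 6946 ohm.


At balance: R1*R4 = R2*R3, so R4 = R2*R3/R1.
R4 = 3214 * 6946 / 9440
R4 = 22324444 / 9440
R4 = 2364.88 ohm

2364.88 ohm


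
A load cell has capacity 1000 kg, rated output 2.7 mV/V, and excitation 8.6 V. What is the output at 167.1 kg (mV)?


Vout = rated_output * Vex * (load / capacity).
Vout = 2.7 * 8.6 * (167.1 / 1000)
Vout = 2.7 * 8.6 * 0.1671
Vout = 3.88 mV

3.88 mV


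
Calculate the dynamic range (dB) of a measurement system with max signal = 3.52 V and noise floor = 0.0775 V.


Dynamic range = 20 * log10(Vmax / Vnoise).
DR = 20 * log10(3.52 / 0.0775)
DR = 20 * log10(45.42)
DR = 33.14 dB

33.14 dB


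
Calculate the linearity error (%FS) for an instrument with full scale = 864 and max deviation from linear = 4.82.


Linearity error = (max deviation / full scale) * 100%.
Linearity = (4.82 / 864) * 100
Linearity = 0.558 %FS

0.558 %FS


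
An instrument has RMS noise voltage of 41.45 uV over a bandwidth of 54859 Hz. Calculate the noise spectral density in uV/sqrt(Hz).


Noise spectral density = Vrms / sqrt(BW).
NSD = 41.45 / sqrt(54859)
NSD = 41.45 / 234.22
NSD = 0.177 uV/sqrt(Hz)

0.177 uV/sqrt(Hz)


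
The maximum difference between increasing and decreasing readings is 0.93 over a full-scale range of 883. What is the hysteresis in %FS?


Hysteresis = (max difference / full scale) * 100%.
H = (0.93 / 883) * 100
H = 0.105 %FS

0.105 %FS


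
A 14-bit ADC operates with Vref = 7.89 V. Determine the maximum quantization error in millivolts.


The maximum quantization error is +/- LSB/2.
LSB = Vref / 2^n = 7.89 / 16384 = 0.00048157 V
Max error = LSB / 2 = 0.00048157 / 2 = 0.00024078 V
Max error = 0.2408 mV

0.2408 mV


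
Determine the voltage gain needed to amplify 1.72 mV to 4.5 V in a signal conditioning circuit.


Gain = Vout / Vin (converting to same units).
G = 4.5 V / 1.72 mV
G = 4500.0 mV / 1.72 mV
G = 2616.28

2616.28


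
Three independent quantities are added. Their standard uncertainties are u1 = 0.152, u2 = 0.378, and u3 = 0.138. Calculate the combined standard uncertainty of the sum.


For a sum of independent quantities, uc = sqrt(u1^2 + u2^2 + u3^2).
uc = sqrt(0.152^2 + 0.378^2 + 0.138^2)
uc = sqrt(0.023104 + 0.142884 + 0.019044)
uc = 0.4302

0.4302


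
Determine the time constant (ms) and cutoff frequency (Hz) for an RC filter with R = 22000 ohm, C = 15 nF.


Time constant: tau = R * C.
tau = 22000 * 1.50e-08 = 0.00033 s
tau = 0.33 ms
Cutoff frequency: fc = 1 / (2*pi*R*C).
fc = 1 / (2*pi*0.00033) = 482.29 Hz

tau = 0.33 ms, fc = 482.29 Hz


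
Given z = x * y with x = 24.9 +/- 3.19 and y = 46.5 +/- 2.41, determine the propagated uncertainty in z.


For a product z = x*y, the relative uncertainty is:
uz/z = sqrt((ux/x)^2 + (uy/y)^2)
Relative uncertainties: ux/x = 3.19/24.9 = 0.128112
uy/y = 2.41/46.5 = 0.051828
z = 24.9 * 46.5 = 1157.8
uz = 1157.8 * sqrt(0.128112^2 + 0.051828^2) = 160.014

160.014


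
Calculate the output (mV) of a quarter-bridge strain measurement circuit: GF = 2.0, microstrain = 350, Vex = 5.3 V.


Quarter bridge output: Vout = (GF * epsilon * Vex) / 4.
Vout = (2.0 * 350e-6 * 5.3) / 4
Vout = 0.00371 / 4 V
Vout = 0.0009275 V = 0.9275 mV

0.9275 mV


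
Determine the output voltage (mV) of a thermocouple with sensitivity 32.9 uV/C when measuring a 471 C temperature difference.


The thermocouple output V = sensitivity * dT.
V = 32.9 uV/C * 471 C
V = 15495.9 uV
V = 15.496 mV

15.496 mV


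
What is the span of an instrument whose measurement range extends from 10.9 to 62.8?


Span = upper range - lower range.
Span = 62.8 - (10.9)
Span = 51.9

51.9


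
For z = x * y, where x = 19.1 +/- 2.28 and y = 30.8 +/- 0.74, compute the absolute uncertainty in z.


For a product z = x*y, the relative uncertainty is:
uz/z = sqrt((ux/x)^2 + (uy/y)^2)
Relative uncertainties: ux/x = 2.28/19.1 = 0.119372
uy/y = 0.74/30.8 = 0.024026
z = 19.1 * 30.8 = 588.3
uz = 588.3 * sqrt(0.119372^2 + 0.024026^2) = 71.632

71.632
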